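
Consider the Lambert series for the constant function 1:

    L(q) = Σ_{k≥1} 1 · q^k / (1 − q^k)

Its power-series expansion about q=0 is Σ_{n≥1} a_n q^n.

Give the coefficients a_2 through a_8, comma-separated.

n=2: 2·1 1·2  f→[1+1]=2
q^3  k|3↦f(k): 1:1 3:1  a_3=2
[q^4] f(4)=1,f(2)=1,f(1)=1 ⇒ 3
[q^5] f(5)=1,f(1)=1 ⇒ 2
[q^6] f(1)=1,f(2)=1,f(3)=1,f(6)=1 ⇒ 4
[q^7] f(1)=1,f(7)=1 ⇒ 2
d|8:{1,2,4,8}  Σf=1+1+1+1=4

2, 2, 3, 2, 4, 2, 4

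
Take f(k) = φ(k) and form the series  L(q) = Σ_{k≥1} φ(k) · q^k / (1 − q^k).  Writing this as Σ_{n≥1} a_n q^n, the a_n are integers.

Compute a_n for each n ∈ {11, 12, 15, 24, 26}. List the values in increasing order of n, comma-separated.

d|11:{1,11}  Σφ=1+10=11
[q^12] φ(1)=1,φ(2)=1,φ(3)=2,φ(4)=2,φ(6)=2,φ(12)=4 ⇒ 12
[q^15] φ(15)=8,φ(5)=4,φ(3)=2,φ(1)=1 ⇒ 15
[q^24] φ(1)=1,φ(2)=1,φ(3)=2,φ(4)=2,φ(6)=2,φ(8)=4,φ(12)=4,φ(24)=8 ⇒ 24
n=26: 1·26 2·13 13·2 26·1  φ→[1+1+12+12]=26

11, 12, 15, 24, 26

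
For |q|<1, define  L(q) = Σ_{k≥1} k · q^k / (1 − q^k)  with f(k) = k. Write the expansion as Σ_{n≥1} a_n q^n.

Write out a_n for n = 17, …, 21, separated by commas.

18, 39, 20, 42, 32

q^17  k|17↦f(k): 1:1 17:17  a_17=18
n=18: 18·1 9·2 6·3 3·6 2·9 1·18  f→[18+9+6+3+2+1]=39
d|19:{1,19}  Σf=1+19=20
q^20  k|20↦f(k): 1:1 2:2 4:4 5:5 10:10 20:20  a_20=42
d|21:{1,3,7,21}  Σf=1+3+7+21=32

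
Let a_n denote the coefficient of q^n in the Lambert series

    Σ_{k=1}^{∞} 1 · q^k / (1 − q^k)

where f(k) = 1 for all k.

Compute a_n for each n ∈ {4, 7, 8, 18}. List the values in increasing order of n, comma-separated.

3, 2, 4, 6

d|4:{1,2,4}  Σf=1+1+1=3
[q^7] f(7)=1,f(1)=1 ⇒ 2
q^8  k|8↦f(k): 8:1 4:1 2:1 1:1  a_8=4
n=18: 1·18 2·9 3·6 6·3 9·2 18·1  f→[1+1+1+1+1+1]=6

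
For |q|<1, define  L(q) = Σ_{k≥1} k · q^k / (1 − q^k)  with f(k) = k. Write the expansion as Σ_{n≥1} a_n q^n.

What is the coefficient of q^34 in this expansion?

q^34  k|34↦f(k): 34:34 17:17 2:2 1:1  a_34=54

a_34 = 54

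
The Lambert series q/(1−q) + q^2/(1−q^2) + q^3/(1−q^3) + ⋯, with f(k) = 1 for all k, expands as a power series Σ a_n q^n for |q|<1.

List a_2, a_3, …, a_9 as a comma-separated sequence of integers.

2, 2, 3, 2, 4, 2, 4, 3

d|2:{1,2}  Σf=1+1=2
q^3  k|3↦f(k): 1:1 3:1  a_3=2
d|4:{1,2,4}  Σf=1+1+1=3
d|5:{1,5}  Σf=1+1=2
q^6  k|6↦f(k): 1:1 2:1 3:1 6:1  a_6=4
q^7  k|7↦f(k): 7:1 1:1  a_7=2
q^8  k|8↦f(k): 8:1 4:1 2:1 1:1  a_8=4
[q^9] f(1)=1,f(3)=1,f(9)=1 ⇒ 3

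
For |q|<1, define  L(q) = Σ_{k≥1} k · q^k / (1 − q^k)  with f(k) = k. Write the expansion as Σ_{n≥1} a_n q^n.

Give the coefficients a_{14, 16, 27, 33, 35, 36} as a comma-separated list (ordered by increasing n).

24, 31, 40, 48, 48, 91

d|14:{1,2,7,14}  Σf=1+2+7+14=24
d|16:{1,2,4,8,16}  Σf=1+2+4+8+16=31
q^27  k|27↦f(k): 1:1 3:3 9:9 27:27  a_27=40
n=33: 1·33 3·11 11·3 33·1  f→[1+3+11+33]=48
n=35: 1·35 5·7 7·5 35·1  f→[1+5+7+35]=48
q^36  k|36↦f(k): 36:36 18:18 12:12 9:9 6:6 4:4 3:3 2:2 1:1  a_36=91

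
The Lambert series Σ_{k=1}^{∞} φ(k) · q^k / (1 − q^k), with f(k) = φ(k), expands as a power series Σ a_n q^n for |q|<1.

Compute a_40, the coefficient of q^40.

d|40:{40,20,10,8,5,4,2,1}  Σφ=16+8+4+4+4+2+1+1=40

a_40 = 40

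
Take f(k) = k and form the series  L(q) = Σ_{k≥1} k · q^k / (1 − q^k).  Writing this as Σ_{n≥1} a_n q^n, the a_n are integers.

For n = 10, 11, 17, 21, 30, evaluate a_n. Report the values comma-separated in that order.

18, 12, 18, 32, 72

q^10  k|10↦f(k): 10:10 5:5 2:2 1:1  a_10=18
q^11  k|11↦f(k): 11:11 1:1  a_11=12
q^17  k|17↦f(k): 1:1 17:17  a_17=18
[q^21] f(21)=21,f(7)=7,f(3)=3,f(1)=1 ⇒ 32
[q^30] f(30)=30,f(15)=15,f(10)=10,f(6)=6,f(5)=5,f(3)=3,f(2)=2,f(1)=1 ⇒ 72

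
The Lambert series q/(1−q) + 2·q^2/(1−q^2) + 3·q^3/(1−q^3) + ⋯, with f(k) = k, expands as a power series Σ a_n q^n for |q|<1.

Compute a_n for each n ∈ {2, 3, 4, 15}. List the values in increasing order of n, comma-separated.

3, 4, 7, 24

q^2  k|2↦f(k): 2:2 1:1  a_2=3
d|3:{3,1}  Σf=3+1=4
n=4: 1·4 2·2 4·1  f→[1+2+4]=7
n=15: 1·15 3·5 5·3 15·1  f→[1+3+5+15]=24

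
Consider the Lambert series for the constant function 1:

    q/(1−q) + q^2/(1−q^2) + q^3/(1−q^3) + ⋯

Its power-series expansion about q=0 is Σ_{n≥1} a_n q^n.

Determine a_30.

d|30:{30,15,10,6,5,3,2,1}  Σf=1+1+1+1+1+1+1+1=8

a_30 = 8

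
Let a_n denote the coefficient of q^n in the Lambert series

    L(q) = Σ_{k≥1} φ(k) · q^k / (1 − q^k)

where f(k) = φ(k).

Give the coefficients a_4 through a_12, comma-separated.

d|4:{4,2,1}  Σφ=2+1+1=4
q^5  k|5↦φ(k): 5:4 1:1  a_5=5
[q^6] φ(6)=2,φ(3)=2,φ(2)=1,φ(1)=1 ⇒ 6
q^7  k|7↦φ(k): 7:6 1:1  a_7=7
[q^8] φ(1)=1,φ(2)=1,φ(4)=2,φ(8)=4 ⇒ 8
q^9  k|9↦φ(k): 1:1 3:2 9:6  a_9=9
q^10  k|10↦φ(k): 1:1 2:1 5:4 10:4  a_10=10
n=11: 11·1 1·11  φ→[10+1]=11
q^12  k|12↦φ(k): 1:1 2:1 3:2 4:2 6:2 12:4  a_12=12

4, 5, 6, 7, 8, 9, 10, 11, 12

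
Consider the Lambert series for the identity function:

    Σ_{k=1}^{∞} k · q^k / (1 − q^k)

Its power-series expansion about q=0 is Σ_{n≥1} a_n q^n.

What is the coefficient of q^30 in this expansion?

n=30: 1·30 2·15 3·10 5·6 6·5 10·3 15·2 30·1  f→[1+2+3+5+6+10+15+30]=72

a_30 = 72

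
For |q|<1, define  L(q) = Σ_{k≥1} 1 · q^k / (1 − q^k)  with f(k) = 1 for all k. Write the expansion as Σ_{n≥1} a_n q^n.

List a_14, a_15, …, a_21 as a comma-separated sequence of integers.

d|14:{1,2,7,14}  Σf=1+1+1+1=4
d|15:{15,5,3,1}  Σf=1+1+1+1=4
n=16: 16·1 8·2 4·4 2·8 1·16  f→[1+1+1+1+1]=5
q^17  k|17↦f(k): 17:1 1:1  a_17=2
n=18: 18·1 9·2 6·3 3·6 2·9 1·18  f→[1+1+1+1+1+1]=6
d|19:{1,19}  Σf=1+1=2
d|20:{20,10,5,4,2,1}  Σf=1+1+1+1+1+1=6
n=21: 21·1 7·3 3·7 1·21  f→[1+1+1+1]=4

4, 4, 5, 2, 6, 2, 6, 4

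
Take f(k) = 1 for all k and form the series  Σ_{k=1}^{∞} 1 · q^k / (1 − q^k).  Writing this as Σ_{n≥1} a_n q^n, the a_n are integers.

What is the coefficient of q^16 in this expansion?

a_16 = 5

d|16:{16,8,4,2,1}  Σf=1+1+1+1+1=5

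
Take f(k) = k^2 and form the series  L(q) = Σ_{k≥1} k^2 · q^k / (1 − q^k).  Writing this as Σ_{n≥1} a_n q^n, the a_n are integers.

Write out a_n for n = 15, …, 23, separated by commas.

260, 341, 290, 455, 362, 546, 500, 610, 530

n=15: 15·1 5·3 3·5 1·15  f→[225+25+9+1]=260
n=16: 1·16 2·8 4·4 8·2 16·1  f→[1+4+16+64+256]=341
[q^17] f(17)=289,f(1)=1 ⇒ 290
[q^18] f(1)=1,f(2)=4,f(3)=9,f(6)=36,f(9)=81,f(18)=324 ⇒ 455
q^19  k|19↦f(k): 19:361 1:1  a_19=362
d|20:{20,10,5,4,2,1}  Σf=400+100+25+16+4+1=546
q^21  k|21↦f(k): 1:1 3:9 7:49 21:441  a_21=500
n=22: 22·1 11·2 2·11 1·22  f→[484+121+4+1]=610
d|23:{23,1}  Σf=529+1=530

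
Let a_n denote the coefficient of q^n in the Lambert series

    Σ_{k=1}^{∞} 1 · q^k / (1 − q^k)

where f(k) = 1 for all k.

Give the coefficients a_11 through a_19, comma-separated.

[q^11] f(1)=1,f(11)=1 ⇒ 2
n=12: 12·1 6·2 4·3 3·4 2·6 1·12  f→[1+1+1+1+1+1]=6
d|13:{13,1}  Σf=1+1=2
q^14  k|14↦f(k): 14:1 7:1 2:1 1:1  a_14=4
n=15: 1·15 3·5 5·3 15·1  f→[1+1+1+1]=4
[q^16] f(1)=1,f(2)=1,f(4)=1,f(8)=1,f(16)=1 ⇒ 5
q^17  k|17↦f(k): 1:1 17:1  a_17=2
[q^18] f(18)=1,f(9)=1,f(6)=1,f(3)=1,f(2)=1,f(1)=1 ⇒ 6
n=19: 1·19 19·1  f→[1+1]=2

2, 6, 2, 4, 4, 5, 2, 6, 2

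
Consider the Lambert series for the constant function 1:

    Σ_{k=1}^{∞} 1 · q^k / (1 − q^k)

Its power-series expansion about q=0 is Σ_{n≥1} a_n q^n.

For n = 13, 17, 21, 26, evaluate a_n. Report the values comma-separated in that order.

2, 2, 4, 4

d|13:{1,13}  Σf=1+1=2
n=17: 17·1 1·17  f→[1+1]=2
d|21:{21,7,3,1}  Σf=1+1+1+1=4
d|26:{1,2,13,26}  Σf=1+1+1+1=4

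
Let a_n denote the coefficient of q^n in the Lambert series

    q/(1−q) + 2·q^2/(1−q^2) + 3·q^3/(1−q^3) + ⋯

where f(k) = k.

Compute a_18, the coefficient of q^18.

q^18  k|18↦f(k): 18:18 9:9 6:6 3:3 2:2 1:1  a_18=39

a_18 = 39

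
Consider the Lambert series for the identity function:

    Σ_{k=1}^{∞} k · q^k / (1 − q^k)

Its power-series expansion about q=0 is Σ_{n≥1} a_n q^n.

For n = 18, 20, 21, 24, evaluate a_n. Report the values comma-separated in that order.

39, 42, 32, 60

[q^18] f(18)=18,f(9)=9,f(6)=6,f(3)=3,f(2)=2,f(1)=1 ⇒ 39
q^20  k|20↦f(k): 1:1 2:2 4:4 5:5 10:10 20:20  a_20=42
q^21  k|21↦f(k): 1:1 3:3 7:7 21:21  a_21=32
n=24: 1·24 2·12 3·8 4·6 6·4 8·3 12·2 24·1  f→[1+2+3+4+6+8+12+24]=60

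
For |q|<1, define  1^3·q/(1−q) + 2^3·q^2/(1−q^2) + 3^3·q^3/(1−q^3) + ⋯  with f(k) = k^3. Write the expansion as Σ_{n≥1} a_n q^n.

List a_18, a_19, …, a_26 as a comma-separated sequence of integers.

n=18: 1·18 2·9 3·6 6·3 9·2 18·1  f→[1+8+27+216+729+5832]=6813
[q^19] f(1)=1,f(19)=6859 ⇒ 6860
q^20  k|20↦f(k): 20:8000 10:1000 5:125 4:64 2:8 1:1  a_20=9198
q^21  k|21↦f(k): 1:1 3:27 7:343 21:9261  a_21=9632
d|22:{22,11,2,1}  Σf=10648+1331+8+1=11988
d|23:{23,1}  Σf=12167+1=12168
q^24  k|24↦f(k): 1:1 2:8 3:27 4:64 6:216 8:512 12:1728 24:13824  a_24=16380
d|25:{1,5,25}  Σf=1+125+15625=15751
[q^26] f(26)=17576,f(13)=2197,f(2)=8,f(1)=1 ⇒ 19782

6813, 6860, 9198, 9632, 11988, 12168, 16380, 15751, 19782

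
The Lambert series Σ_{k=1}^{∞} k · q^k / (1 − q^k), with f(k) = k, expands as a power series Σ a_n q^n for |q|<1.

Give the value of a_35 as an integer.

[q^35] f(1)=1,f(5)=5,f(7)=7,f(35)=35 ⇒ 48

a_35 = 48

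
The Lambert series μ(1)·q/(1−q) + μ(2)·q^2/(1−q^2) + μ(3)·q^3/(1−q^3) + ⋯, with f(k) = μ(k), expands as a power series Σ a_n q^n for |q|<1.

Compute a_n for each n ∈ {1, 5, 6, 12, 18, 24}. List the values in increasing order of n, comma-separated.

1, 0, 0, 0, 0, 0

n=1: 1·1  μ→[1]=1
[q^5] μ(1)=1,μ(5)=-1 ⇒ 0
q^6  k|6↦μ(k): 6:1 3:-1 2:-1 1:1  a_6=0
n=12: 12·1 6·2 4·3 3·4 2·6 1·12  μ→[0+1+0+(-1)+(-1)+1]=0
[q^18] μ(18)=0,μ(9)=0,μ(6)=1,μ(3)=-1,μ(2)=-1,μ(1)=1 ⇒ 0
d|24:{1,2,3,4,6,8,12,24}  Σμ=1+(-1)+(-1)+0+1+0+0+0=0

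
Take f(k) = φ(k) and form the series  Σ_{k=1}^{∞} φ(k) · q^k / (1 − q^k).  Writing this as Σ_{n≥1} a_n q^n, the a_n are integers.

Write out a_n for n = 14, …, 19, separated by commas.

[q^14] φ(1)=1,φ(2)=1,φ(7)=6,φ(14)=6 ⇒ 14
d|15:{1,3,5,15}  Σφ=1+2+4+8=15
n=16: 16·1 8·2 4·4 2·8 1·16  φ→[8+4+2+1+1]=16
n=17: 17·1 1·17  φ→[16+1]=17
[q^18] φ(18)=6,φ(9)=6,φ(6)=2,φ(3)=2,φ(2)=1,φ(1)=1 ⇒ 18
[q^19] φ(1)=1,φ(19)=18 ⇒ 19

14, 15, 16, 17, 18, 19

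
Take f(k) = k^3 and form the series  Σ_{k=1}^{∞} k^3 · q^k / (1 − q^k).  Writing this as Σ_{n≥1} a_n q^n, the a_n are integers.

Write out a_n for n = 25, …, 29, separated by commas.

15751, 19782, 20440, 25112, 24390

n=25: 25·1 5·5 1·25  f→[15625+125+1]=15751
q^26  k|26↦f(k): 26:17576 13:2197 2:8 1:1  a_26=19782
q^27  k|27↦f(k): 27:19683 9:729 3:27 1:1  a_27=20440
d|28:{1,2,4,7,14,28}  Σf=1+8+64+343+2744+21952=25112
n=29: 1·29 29·1  f→[1+24389]=24390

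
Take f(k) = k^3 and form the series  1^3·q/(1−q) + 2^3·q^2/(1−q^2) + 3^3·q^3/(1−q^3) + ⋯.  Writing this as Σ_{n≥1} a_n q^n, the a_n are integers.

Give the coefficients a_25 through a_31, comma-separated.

15751, 19782, 20440, 25112, 24390, 31752, 29792

n=25: 1·25 5·5 25·1  f→[1+125+15625]=15751
n=26: 1·26 2·13 13·2 26·1  f→[1+8+2197+17576]=19782
[q^27] f(27)=19683,f(9)=729,f(3)=27,f(1)=1 ⇒ 20440
n=28: 28·1 14·2 7·4 4·7 2·14 1·28  f→[21952+2744+343+64+8+1]=25112
q^29  k|29↦f(k): 29:24389 1:1  a_29=24390
[q^30] f(1)=1,f(2)=8,f(3)=27,f(5)=125,f(6)=216,f(10)=1000,f(15)=3375,f(30)=27000 ⇒ 31752
q^31  k|31↦f(k): 1:1 31:29791  a_31=29792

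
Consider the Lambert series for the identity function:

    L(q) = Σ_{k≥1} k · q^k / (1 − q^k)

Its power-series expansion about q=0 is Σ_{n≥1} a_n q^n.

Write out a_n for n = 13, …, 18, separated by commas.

d|13:{1,13}  Σf=1+13=14
d|14:{1,2,7,14}  Σf=1+2+7+14=24
d|15:{1,3,5,15}  Σf=1+3+5+15=24
n=16: 16·1 8·2 4·4 2·8 1·16  f→[16+8+4+2+1]=31
q^17  k|17↦f(k): 17:17 1:1  a_17=18
q^18  k|18↦f(k): 1:1 2:2 3:3 6:6 9:9 18:18  a_18=39

14, 24, 24, 31, 18, 39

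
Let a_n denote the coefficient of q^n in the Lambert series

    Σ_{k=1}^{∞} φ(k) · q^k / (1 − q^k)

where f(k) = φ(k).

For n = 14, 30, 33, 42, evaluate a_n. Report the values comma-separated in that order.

n=14: 14·1 7·2 2·7 1·14  φ→[6+6+1+1]=14
n=30: 1·30 2·15 3·10 5·6 6·5 10·3 15·2 30·1  φ→[1+1+2+4+2+4+8+8]=30
n=33: 33·1 11·3 3·11 1·33  φ→[20+10+2+1]=33
[q^42] φ(42)=12,φ(21)=12,φ(14)=6,φ(7)=6,φ(6)=2,φ(3)=2,φ(2)=1,φ(1)=1 ⇒ 42

14, 30, 33, 42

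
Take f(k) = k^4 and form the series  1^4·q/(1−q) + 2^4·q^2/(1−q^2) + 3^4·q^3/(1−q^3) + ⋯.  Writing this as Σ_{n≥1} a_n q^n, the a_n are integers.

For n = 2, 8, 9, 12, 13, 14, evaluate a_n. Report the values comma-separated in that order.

17, 4369, 6643, 22386, 28562, 40834

d|2:{2,1}  Σf=16+1=17
n=8: 8·1 4·2 2·4 1·8  f→[4096+256+16+1]=4369
[q^9] f(1)=1,f(3)=81,f(9)=6561 ⇒ 6643
q^12  k|12↦f(k): 1:1 2:16 3:81 4:256 6:1296 12:20736  a_12=22386
n=13: 13·1 1·13  f→[28561+1]=28562
d|14:{1,2,7,14}  Σf=1+16+2401+38416=40834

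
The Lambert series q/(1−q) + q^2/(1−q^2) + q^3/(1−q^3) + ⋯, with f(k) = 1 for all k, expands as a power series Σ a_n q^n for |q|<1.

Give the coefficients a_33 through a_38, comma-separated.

q^33  k|33↦f(k): 1:1 3:1 11:1 33:1  a_33=4
[q^34] f(1)=1,f(2)=1,f(17)=1,f(34)=1 ⇒ 4
[q^35] f(35)=1,f(7)=1,f(5)=1,f(1)=1 ⇒ 4
[q^36] f(1)=1,f(2)=1,f(3)=1,f(4)=1,f(6)=1,f(9)=1,f(12)=1,f(18)=1,f(36)=1 ⇒ 9
n=37: 37·1 1·37  f→[1+1]=2
q^38  k|38↦f(k): 38:1 19:1 2:1 1:1  a_38=4

4, 4, 4, 9, 2, 4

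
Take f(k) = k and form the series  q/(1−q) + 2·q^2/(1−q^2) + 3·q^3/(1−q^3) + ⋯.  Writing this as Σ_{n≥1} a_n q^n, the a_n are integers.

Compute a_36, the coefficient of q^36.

n=36: 36·1 18·2 12·3 9·4 6·6 4·9 3·12 2·18 1·36  f→[36+18+12+9+6+4+3+2+1]=91

a_36 = 91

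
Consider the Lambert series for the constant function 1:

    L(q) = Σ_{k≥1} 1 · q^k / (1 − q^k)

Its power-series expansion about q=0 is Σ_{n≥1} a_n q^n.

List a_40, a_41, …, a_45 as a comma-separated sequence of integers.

8, 2, 8, 2, 6, 6

n=40: 40·1 20·2 10·4 8·5 5·8 4·10 2·20 1·40  f→[1+1+1+1+1+1+1+1]=8
q^41  k|41↦f(k): 1:1 41:1  a_41=2
[q^42] f(42)=1,f(21)=1,f(14)=1,f(7)=1,f(6)=1,f(3)=1,f(2)=1,f(1)=1 ⇒ 8
d|43:{1,43}  Σf=1+1=2
[q^44] f(44)=1,f(22)=1,f(11)=1,f(4)=1,f(2)=1,f(1)=1 ⇒ 6
[q^45] f(1)=1,f(3)=1,f(5)=1,f(9)=1,f(15)=1,f(45)=1 ⇒ 6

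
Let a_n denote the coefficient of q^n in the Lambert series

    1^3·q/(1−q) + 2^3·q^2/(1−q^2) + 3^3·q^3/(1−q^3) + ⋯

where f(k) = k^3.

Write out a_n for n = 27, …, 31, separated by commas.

[q^27] f(1)=1,f(3)=27,f(9)=729,f(27)=19683 ⇒ 20440
q^28  k|28↦f(k): 28:21952 14:2744 7:343 4:64 2:8 1:1  a_28=25112
n=29: 1·29 29·1  f→[1+24389]=24390
d|30:{1,2,3,5,6,10,15,30}  Σf=1+8+27+125+216+1000+3375+27000=31752
q^31  k|31↦f(k): 1:1 31:29791  a_31=29792

20440, 25112, 24390, 31752, 29792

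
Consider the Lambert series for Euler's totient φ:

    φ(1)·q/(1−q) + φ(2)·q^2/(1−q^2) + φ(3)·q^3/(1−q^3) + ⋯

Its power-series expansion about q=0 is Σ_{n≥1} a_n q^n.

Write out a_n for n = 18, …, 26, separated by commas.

n=18: 1·18 2·9 3·6 6·3 9·2 18·1  φ→[1+1+2+2+6+6]=18
n=19: 1·19 19·1  φ→[1+18]=19
q^20  k|20↦φ(k): 20:8 10:4 5:4 4:2 2:1 1:1  a_20=20
[q^21] φ(1)=1,φ(3)=2,φ(7)=6,φ(21)=12 ⇒ 21
q^22  k|22↦φ(k): 1:1 2:1 11:10 22:10  a_22=22
q^23  k|23↦φ(k): 1:1 23:22  a_23=23
d|24:{24,12,8,6,4,3,2,1}  Σφ=8+4+4+2+2+2+1+1=24
[q^25] φ(1)=1,φ(5)=4,φ(25)=20 ⇒ 25
d|26:{26,13,2,1}  Σφ=12+12+1+1=26

18, 19, 20, 21, 22, 23, 24, 25, 26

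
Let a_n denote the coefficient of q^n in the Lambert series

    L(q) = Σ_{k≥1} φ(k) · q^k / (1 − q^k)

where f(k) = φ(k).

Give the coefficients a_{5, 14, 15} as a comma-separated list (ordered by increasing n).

d|5:{5,1}  Σφ=4+1=5
q^14  k|14↦φ(k): 14:6 7:6 2:1 1:1  a_14=14
q^15  k|15↦φ(k): 15:8 5:4 3:2 1:1  a_15=15

5, 14, 15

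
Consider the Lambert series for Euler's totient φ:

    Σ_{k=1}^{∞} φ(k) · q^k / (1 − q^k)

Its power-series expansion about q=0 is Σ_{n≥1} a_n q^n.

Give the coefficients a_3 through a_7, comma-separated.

[q^3] φ(3)=2,φ(1)=1 ⇒ 3
d|4:{4,2,1}  Σφ=2+1+1=4
d|5:{1,5}  Σφ=1+4=5
q^6  k|6↦φ(k): 1:1 2:1 3:2 6:2  a_6=6
n=7: 7·1 1·7  φ→[6+1]=7

3, 4, 5, 6, 7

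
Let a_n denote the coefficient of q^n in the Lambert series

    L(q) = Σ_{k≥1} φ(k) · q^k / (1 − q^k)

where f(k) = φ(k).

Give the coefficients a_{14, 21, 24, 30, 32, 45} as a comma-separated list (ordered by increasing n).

n=14: 14·1 7·2 2·7 1·14  φ→[6+6+1+1]=14
q^21  k|21↦φ(k): 1:1 3:2 7:6 21:12  a_21=21
d|24:{24,12,8,6,4,3,2,1}  Σφ=8+4+4+2+2+2+1+1=24
[q^30] φ(30)=8,φ(15)=8,φ(10)=4,φ(6)=2,φ(5)=4,φ(3)=2,φ(2)=1,φ(1)=1 ⇒ 30
d|32:{32,16,8,4,2,1}  Σφ=16+8+4+2+1+1=32
d|45:{1,3,5,9,15,45}  Σφ=1+2+4+6+8+24=45

14, 21, 24, 30, 32, 45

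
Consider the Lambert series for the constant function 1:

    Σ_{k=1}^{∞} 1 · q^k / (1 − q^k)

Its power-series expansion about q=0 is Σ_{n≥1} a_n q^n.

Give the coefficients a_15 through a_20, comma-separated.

4, 5, 2, 6, 2, 6

n=15: 15·1 5·3 3·5 1·15  f→[1+1+1+1]=4
q^16  k|16↦f(k): 1:1 2:1 4:1 8:1 16:1  a_16=5
d|17:{17,1}  Σf=1+1=2
n=18: 18·1 9·2 6·3 3·6 2·9 1·18  f→[1+1+1+1+1+1]=6
q^19  k|19↦f(k): 1:1 19:1  a_19=2
q^20  k|20↦f(k): 20:1 10:1 5:1 4:1 2:1 1:1  a_20=6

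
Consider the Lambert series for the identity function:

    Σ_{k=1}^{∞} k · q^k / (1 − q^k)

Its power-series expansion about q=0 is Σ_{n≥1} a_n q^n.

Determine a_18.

a_18 = 39

d|18:{18,9,6,3,2,1}  Σf=18+9+6+3+2+1=39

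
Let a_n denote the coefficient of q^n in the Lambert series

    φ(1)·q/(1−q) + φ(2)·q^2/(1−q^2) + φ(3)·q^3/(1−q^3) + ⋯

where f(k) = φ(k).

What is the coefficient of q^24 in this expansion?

q^24  k|24↦φ(k): 24:8 12:4 8:4 6:2 4:2 3:2 2:1 1:1  a_24=24

a_24 = 24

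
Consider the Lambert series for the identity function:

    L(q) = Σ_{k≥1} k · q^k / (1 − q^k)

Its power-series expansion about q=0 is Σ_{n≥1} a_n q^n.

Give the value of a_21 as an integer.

a_21 = 32

[q^21] f(21)=21,f(7)=7,f(3)=3,f(1)=1 ⇒ 32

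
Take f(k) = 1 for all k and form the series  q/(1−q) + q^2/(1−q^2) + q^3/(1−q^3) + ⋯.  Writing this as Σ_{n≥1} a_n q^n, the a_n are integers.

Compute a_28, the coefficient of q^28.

a_28 = 6

d|28:{1,2,4,7,14,28}  Σf=1+1+1+1+1+1=6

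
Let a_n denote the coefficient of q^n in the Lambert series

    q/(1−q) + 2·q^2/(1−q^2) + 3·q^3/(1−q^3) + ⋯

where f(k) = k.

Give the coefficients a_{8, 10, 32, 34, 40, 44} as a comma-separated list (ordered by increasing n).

15, 18, 63, 54, 90, 84

[q^8] f(1)=1,f(2)=2,f(4)=4,f(8)=8 ⇒ 15
n=10: 1·10 2·5 5·2 10·1  f→[1+2+5+10]=18
q^32  k|32↦f(k): 1:1 2:2 4:4 8:8 16:16 32:32  a_32=63
[q^34] f(34)=34,f(17)=17,f(2)=2,f(1)=1 ⇒ 54
d|40:{1,2,4,5,8,10,20,40}  Σf=1+2+4+5+8+10+20+40=90
n=44: 44·1 22·2 11·4 4·11 2·22 1·44  f→[44+22+11+4+2+1]=84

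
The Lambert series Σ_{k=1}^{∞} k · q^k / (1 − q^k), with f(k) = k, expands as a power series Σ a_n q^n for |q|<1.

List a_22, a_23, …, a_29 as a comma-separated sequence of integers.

d|22:{1,2,11,22}  Σf=1+2+11+22=36
q^23  k|23↦f(k): 1:1 23:23  a_23=24
d|24:{24,12,8,6,4,3,2,1}  Σf=24+12+8+6+4+3+2+1=60
[q^25] f(1)=1,f(5)=5,f(25)=25 ⇒ 31
q^26  k|26↦f(k): 26:26 13:13 2:2 1:1  a_26=42
q^27  k|27↦f(k): 1:1 3:3 9:9 27:27  a_27=40
n=28: 28·1 14·2 7·4 4·7 2·14 1·28  f→[28+14+7+4+2+1]=56
d|29:{1,29}  Σf=1+29=30

36, 24, 60, 31, 42, 40, 56, 30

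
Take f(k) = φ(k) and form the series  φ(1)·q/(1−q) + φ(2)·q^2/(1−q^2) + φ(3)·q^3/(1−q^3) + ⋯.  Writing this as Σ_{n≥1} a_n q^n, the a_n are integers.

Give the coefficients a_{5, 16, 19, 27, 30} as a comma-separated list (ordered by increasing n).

[q^5] φ(5)=4,φ(1)=1 ⇒ 5
[q^16] φ(1)=1,φ(2)=1,φ(4)=2,φ(8)=4,φ(16)=8 ⇒ 16
[q^19] φ(1)=1,φ(19)=18 ⇒ 19
n=27: 27·1 9·3 3·9 1·27  φ→[18+6+2+1]=27
n=30: 1·30 2·15 3·10 5·6 6·5 10·3 15·2 30·1  φ→[1+1+2+4+2+4+8+8]=30

5, 16, 19, 27, 30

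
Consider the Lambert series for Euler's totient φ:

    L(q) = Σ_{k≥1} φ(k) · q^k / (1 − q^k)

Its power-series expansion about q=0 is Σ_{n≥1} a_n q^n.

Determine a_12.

n=12: 12·1 6·2 4·3 3·4 2·6 1·12  φ→[4+2+2+2+1+1]=12

a_12 = 12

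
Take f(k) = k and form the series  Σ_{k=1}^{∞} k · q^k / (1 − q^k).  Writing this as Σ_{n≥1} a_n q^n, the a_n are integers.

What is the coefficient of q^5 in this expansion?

a_5 = 6

d|5:{5,1}  Σf=5+1=6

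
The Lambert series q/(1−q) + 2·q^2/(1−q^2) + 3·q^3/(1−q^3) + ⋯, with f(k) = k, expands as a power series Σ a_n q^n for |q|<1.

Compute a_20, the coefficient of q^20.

a_20 = 42

n=20: 20·1 10·2 5·4 4·5 2·10 1·20  f→[20+10+5+4+2+1]=42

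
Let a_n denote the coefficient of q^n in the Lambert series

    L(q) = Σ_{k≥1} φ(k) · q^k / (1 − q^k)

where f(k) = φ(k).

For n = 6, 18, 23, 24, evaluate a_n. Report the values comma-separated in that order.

d|6:{1,2,3,6}  Σφ=1+1+2+2=6
n=18: 1·18 2·9 3·6 6·3 9·2 18·1  φ→[1+1+2+2+6+6]=18
q^23  k|23↦φ(k): 1:1 23:22  a_23=23
n=24: 24·1 12·2 8·3 6·4 4·6 3·8 2·12 1·24  φ→[8+4+4+2+2+2+1+1]=24

6, 18, 23, 24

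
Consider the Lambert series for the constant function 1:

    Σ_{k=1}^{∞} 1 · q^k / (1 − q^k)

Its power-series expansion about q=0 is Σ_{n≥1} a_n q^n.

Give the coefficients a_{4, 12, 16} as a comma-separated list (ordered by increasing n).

q^4  k|4↦f(k): 4:1 2:1 1:1  a_4=3
d|12:{1,2,3,4,6,12}  Σf=1+1+1+1+1+1=6
n=16: 16·1 8·2 4·4 2·8 1·16  f→[1+1+1+1+1]=5

3, 6, 5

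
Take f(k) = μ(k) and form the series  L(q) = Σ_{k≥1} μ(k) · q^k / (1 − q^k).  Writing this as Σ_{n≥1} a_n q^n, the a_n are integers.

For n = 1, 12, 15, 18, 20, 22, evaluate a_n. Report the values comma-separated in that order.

1, 0, 0, 0, 0, 0

[q^1] μ(1)=1 ⇒ 1
[q^12] μ(1)=1,μ(2)=-1,μ(3)=-1,μ(4)=0,μ(6)=1,μ(12)=0 ⇒ 0
d|15:{15,5,3,1}  Σμ=1+(-1)+(-1)+1=0
n=18: 1·18 2·9 3·6 6·3 9·2 18·1  μ→[1+(-1)+(-1)+1+0+0]=0
[q^20] μ(20)=0,μ(10)=1,μ(5)=-1,μ(4)=0,μ(2)=-1,μ(1)=1 ⇒ 0
[q^22] μ(22)=1,μ(11)=-1,μ(2)=-1,μ(1)=1 ⇒ 0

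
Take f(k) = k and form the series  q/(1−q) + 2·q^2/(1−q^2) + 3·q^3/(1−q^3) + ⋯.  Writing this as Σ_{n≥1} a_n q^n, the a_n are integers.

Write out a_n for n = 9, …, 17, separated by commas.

13, 18, 12, 28, 14, 24, 24, 31, 18

q^9  k|9↦f(k): 9:9 3:3 1:1  a_9=13
d|10:{1,2,5,10}  Σf=1+2+5+10=18
n=11: 11·1 1·11  f→[11+1]=12
d|12:{1,2,3,4,6,12}  Σf=1+2+3+4+6+12=28
d|13:{1,13}  Σf=1+13=14
n=14: 14·1 7·2 2·7 1·14  f→[14+7+2+1]=24
q^15  k|15↦f(k): 1:1 3:3 5:5 15:15  a_15=24
n=16: 1·16 2·8 4·4 8·2 16·1  f→[1+2+4+8+16]=31
q^17  k|17↦f(k): 1:1 17:17  a_17=18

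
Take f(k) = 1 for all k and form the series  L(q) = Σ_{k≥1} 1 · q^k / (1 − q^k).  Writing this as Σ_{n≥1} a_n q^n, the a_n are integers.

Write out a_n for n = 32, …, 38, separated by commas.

n=32: 32·1 16·2 8·4 4·8 2·16 1·32  f→[1+1+1+1+1+1]=6
q^33  k|33↦f(k): 33:1 11:1 3:1 1:1  a_33=4
n=34: 1·34 2·17 17·2 34·1  f→[1+1+1+1]=4
q^35  k|35↦f(k): 35:1 7:1 5:1 1:1  a_35=4
d|36:{1,2,3,4,6,9,12,18,36}  Σf=1+1+1+1+1+1+1+1+1=9
[q^37] f(37)=1,f(1)=1 ⇒ 2
n=38: 1·38 2·19 19·2 38·1  f→[1+1+1+1]=4

6, 4, 4, 4, 9, 2, 4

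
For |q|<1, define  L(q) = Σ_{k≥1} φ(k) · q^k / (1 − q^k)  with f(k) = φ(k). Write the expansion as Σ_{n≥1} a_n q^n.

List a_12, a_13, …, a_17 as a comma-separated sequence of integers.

d|12:{12,6,4,3,2,1}  Σφ=4+2+2+2+1+1=12
[q^13] φ(13)=12,φ(1)=1 ⇒ 13
d|14:{14,7,2,1}  Σφ=6+6+1+1=14
d|15:{1,3,5,15}  Σφ=1+2+4+8=15
d|16:{1,2,4,8,16}  Σφ=1+1+2+4+8=16
d|17:{1,17}  Σφ=1+16=17

12, 13, 14, 15, 16, 17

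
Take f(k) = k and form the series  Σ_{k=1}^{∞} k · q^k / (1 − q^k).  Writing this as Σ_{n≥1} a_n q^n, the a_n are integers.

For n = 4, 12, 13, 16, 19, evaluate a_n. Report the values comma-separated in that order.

7, 28, 14, 31, 20

[q^4] f(1)=1,f(2)=2,f(4)=4 ⇒ 7
q^12  k|12↦f(k): 12:12 6:6 4:4 3:3 2:2 1:1  a_12=28
[q^13] f(1)=1,f(13)=13 ⇒ 14
q^16  k|16↦f(k): 16:16 8:8 4:4 2:2 1:1  a_16=31
n=19: 1·19 19·1  f→[1+19]=20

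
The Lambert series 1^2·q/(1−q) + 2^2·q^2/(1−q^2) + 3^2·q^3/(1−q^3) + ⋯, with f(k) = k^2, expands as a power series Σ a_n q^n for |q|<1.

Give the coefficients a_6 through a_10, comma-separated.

q^6  k|6↦f(k): 6:36 3:9 2:4 1:1  a_6=50
d|7:{7,1}  Σf=49+1=50
q^8  k|8↦f(k): 8:64 4:16 2:4 1:1  a_8=85
[q^9] f(9)=81,f(3)=9,f(1)=1 ⇒ 91
q^10  k|10↦f(k): 1:1 2:4 5:25 10:100  a_10=130

50, 50, 85, 91, 130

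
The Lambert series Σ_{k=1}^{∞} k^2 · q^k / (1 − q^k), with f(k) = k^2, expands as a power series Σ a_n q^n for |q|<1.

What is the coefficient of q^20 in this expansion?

a_20 = 546

n=20: 1·20 2·10 4·5 5·4 10·2 20·1  f→[1+4+16+25+100+400]=546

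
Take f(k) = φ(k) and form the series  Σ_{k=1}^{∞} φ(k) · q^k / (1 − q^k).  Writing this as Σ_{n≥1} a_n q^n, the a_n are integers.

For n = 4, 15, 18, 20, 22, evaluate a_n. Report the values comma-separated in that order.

[q^4] φ(1)=1,φ(2)=1,φ(4)=2 ⇒ 4
d|15:{1,3,5,15}  Σφ=1+2+4+8=15
[q^18] φ(1)=1,φ(2)=1,φ(3)=2,φ(6)=2,φ(9)=6,φ(18)=6 ⇒ 18
d|20:{1,2,4,5,10,20}  Σφ=1+1+2+4+4+8=20
q^22  k|22↦φ(k): 22:10 11:10 2:1 1:1  a_22=22

4, 15, 18, 20, 22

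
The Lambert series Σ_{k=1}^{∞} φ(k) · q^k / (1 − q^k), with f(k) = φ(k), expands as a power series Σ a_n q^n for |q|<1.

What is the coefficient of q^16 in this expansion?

q^16  k|16↦φ(k): 16:8 8:4 4:2 2:1 1:1  a_16=16

a_16 = 16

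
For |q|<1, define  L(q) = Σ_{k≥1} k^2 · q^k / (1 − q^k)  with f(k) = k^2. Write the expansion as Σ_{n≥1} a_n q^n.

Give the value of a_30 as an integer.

n=30: 30·1 15·2 10·3 6·5 5·6 3·10 2·15 1·30  f→[900+225+100+36+25+9+4+1]=1300

a_30 = 1300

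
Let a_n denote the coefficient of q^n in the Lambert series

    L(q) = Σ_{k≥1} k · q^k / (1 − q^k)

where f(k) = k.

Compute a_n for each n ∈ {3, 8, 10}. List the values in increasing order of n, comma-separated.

d|3:{1,3}  Σf=1+3=4
n=8: 1·8 2·4 4·2 8·1  f→[1+2+4+8]=15
d|10:{1,2,5,10}  Σf=1+2+5+10=18

4, 15, 18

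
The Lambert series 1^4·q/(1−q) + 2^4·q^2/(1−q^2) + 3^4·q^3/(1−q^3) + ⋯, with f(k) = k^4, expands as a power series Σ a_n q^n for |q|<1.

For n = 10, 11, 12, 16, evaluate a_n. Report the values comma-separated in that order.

10642, 14642, 22386, 69905

q^10  k|10↦f(k): 1:1 2:16 5:625 10:10000  a_10=10642
d|11:{11,1}  Σf=14641+1=14642
[q^12] f(12)=20736,f(6)=1296,f(4)=256,f(3)=81,f(2)=16,f(1)=1 ⇒ 22386
n=16: 1·16 2·8 4·4 8·2 16·1  f→[1+16+256+4096+65536]=69905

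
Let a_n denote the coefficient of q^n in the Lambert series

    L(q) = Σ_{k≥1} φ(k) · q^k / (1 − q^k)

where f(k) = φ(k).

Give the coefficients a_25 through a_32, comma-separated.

q^25  k|25↦φ(k): 25:20 5:4 1:1  a_25=25
q^26  k|26↦φ(k): 1:1 2:1 13:12 26:12  a_26=26
[q^27] φ(27)=18,φ(9)=6,φ(3)=2,φ(1)=1 ⇒ 27
q^28  k|28↦φ(k): 28:12 14:6 7:6 4:2 2:1 1:1  a_28=28
q^29  k|29↦φ(k): 29:28 1:1  a_29=29
q^30  k|30↦φ(k): 1:1 2:1 3:2 5:4 6:2 10:4 15:8 30:8  a_30=30
n=31: 1·31 31·1  φ→[1+30]=31
d|32:{1,2,4,8,16,32}  Σφ=1+1+2+4+8+16=32

25, 26, 27, 28, 29, 30, 31, 32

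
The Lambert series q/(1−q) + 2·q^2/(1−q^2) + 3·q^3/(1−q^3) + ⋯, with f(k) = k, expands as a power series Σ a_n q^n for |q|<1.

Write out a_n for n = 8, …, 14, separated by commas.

q^8  k|8↦f(k): 1:1 2:2 4:4 8:8  a_8=15
q^9  k|9↦f(k): 9:9 3:3 1:1  a_9=13
n=10: 1·10 2·5 5·2 10·1  f→[1+2+5+10]=18
q^11  k|11↦f(k): 1:1 11:11  a_11=12
[q^12] f(1)=1,f(2)=2,f(3)=3,f(4)=4,f(6)=6,f(12)=12 ⇒ 28
d|13:{13,1}  Σf=13+1=14
d|14:{14,7,2,1}  Σf=14+7+2+1=24

15, 13, 18, 12, 28, 14, 24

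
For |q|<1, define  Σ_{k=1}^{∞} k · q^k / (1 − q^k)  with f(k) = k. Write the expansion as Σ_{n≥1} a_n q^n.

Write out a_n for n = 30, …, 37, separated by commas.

[q^30] f(30)=30,f(15)=15,f(10)=10,f(6)=6,f(5)=5,f(3)=3,f(2)=2,f(1)=1 ⇒ 72
q^31  k|31↦f(k): 31:31 1:1  a_31=32
d|32:{32,16,8,4,2,1}  Σf=32+16+8+4+2+1=63
q^33  k|33↦f(k): 1:1 3:3 11:11 33:33  a_33=48
[q^34] f(1)=1,f(2)=2,f(17)=17,f(34)=34 ⇒ 54
d|35:{1,5,7,35}  Σf=1+5+7+35=48
q^36  k|36↦f(k): 1:1 2:2 3:3 4:4 6:6 9:9 12:12 18:18 36:36  a_36=91
n=37: 37·1 1·37  f→[37+1]=38

72, 32, 63, 48, 54, 48, 91, 38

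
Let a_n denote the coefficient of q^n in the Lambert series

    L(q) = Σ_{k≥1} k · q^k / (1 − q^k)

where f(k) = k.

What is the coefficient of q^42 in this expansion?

n=42: 1·42 2·21 3·14 6·7 7·6 14·3 21·2 42·1  f→[1+2+3+6+7+14+21+42]=96

a_42 = 96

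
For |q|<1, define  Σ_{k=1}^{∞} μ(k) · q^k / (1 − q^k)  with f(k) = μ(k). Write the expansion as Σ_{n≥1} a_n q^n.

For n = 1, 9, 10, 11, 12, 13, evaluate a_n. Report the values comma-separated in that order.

1, 0, 0, 0, 0, 0

q^1  k|1↦μ(k): 1:1  a_1=1
[q^9] μ(9)=0,μ(3)=-1,μ(1)=1 ⇒ 0
q^10  k|10↦μ(k): 1:1 2:-1 5:-1 10:1  a_10=0
n=11: 11·1 1·11  μ→[(-1)+1]=0
d|12:{1,2,3,4,6,12}  Σμ=1+(-1)+(-1)+0+1+0=0
d|13:{1,13}  Σμ=1+(-1)=0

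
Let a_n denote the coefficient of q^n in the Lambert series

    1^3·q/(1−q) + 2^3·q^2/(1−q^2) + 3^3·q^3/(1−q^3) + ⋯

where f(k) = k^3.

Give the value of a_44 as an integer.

n=44: 1·44 2·22 4·11 11·4 22·2 44·1  f→[1+8+64+1331+10648+85184]=97236

a_44 = 97236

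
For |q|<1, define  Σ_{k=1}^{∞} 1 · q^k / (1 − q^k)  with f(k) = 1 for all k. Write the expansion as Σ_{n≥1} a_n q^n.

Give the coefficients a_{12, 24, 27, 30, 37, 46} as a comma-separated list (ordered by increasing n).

6, 8, 4, 8, 2, 4

q^12  k|12↦f(k): 1:1 2:1 3:1 4:1 6:1 12:1  a_12=6
d|24:{24,12,8,6,4,3,2,1}  Σf=1+1+1+1+1+1+1+1=8
d|27:{27,9,3,1}  Σf=1+1+1+1=4
n=30: 30·1 15·2 10·3 6·5 5·6 3·10 2·15 1·30  f→[1+1+1+1+1+1+1+1]=8
d|37:{37,1}  Σf=1+1=2
n=46: 1·46 2·23 23·2 46·1  f→[1+1+1+1]=4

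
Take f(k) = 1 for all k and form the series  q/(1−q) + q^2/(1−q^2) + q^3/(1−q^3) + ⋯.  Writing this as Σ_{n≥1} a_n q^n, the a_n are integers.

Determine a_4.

n=4: 4·1 2·2 1·4  f→[1+1+1]=3

a_4 = 3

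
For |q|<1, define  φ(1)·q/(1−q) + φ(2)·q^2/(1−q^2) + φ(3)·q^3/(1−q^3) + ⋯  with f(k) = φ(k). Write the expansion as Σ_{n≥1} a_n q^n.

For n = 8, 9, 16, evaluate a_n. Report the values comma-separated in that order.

n=8: 8·1 4·2 2·4 1·8  φ→[4+2+1+1]=8
n=9: 1·9 3·3 9·1  φ→[1+2+6]=9
[q^16] φ(16)=8,φ(8)=4,φ(4)=2,φ(2)=1,φ(1)=1 ⇒ 16

8, 9, 16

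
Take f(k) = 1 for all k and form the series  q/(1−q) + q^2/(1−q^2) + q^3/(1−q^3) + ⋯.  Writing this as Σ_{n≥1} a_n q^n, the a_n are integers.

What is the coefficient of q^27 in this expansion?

q^27  k|27↦f(k): 1:1 3:1 9:1 27:1  a_27=4

a_27 = 4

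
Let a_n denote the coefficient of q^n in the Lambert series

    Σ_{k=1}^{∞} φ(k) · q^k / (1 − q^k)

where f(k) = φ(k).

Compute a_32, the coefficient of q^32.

d|32:{1,2,4,8,16,32}  Σφ=1+1+2+4+8+16=32

a_32 = 32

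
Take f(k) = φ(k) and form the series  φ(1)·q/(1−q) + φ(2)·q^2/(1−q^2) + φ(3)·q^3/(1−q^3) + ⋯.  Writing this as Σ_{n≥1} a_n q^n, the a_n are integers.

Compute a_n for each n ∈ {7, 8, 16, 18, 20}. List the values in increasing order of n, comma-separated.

[q^7] φ(1)=1,φ(7)=6 ⇒ 7
d|8:{8,4,2,1}  Σφ=4+2+1+1=8
d|16:{1,2,4,8,16}  Σφ=1+1+2+4+8=16
n=18: 18·1 9·2 6·3 3·6 2·9 1·18  φ→[6+6+2+2+1+1]=18
n=20: 1·20 2·10 4·5 5·4 10·2 20·1  φ→[1+1+2+4+4+8]=20

7, 8, 16, 18, 20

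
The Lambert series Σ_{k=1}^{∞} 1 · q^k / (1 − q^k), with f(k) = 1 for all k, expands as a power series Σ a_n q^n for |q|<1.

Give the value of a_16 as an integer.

a_16 = 5

d|16:{1,2,4,8,16}  Σf=1+1+1+1+1=5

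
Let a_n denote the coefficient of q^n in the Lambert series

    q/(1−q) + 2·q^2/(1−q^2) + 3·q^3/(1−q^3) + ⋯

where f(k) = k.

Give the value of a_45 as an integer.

n=45: 45·1 15·3 9·5 5·9 3·15 1·45  f→[45+15+9+5+3+1]=78

a_45 = 78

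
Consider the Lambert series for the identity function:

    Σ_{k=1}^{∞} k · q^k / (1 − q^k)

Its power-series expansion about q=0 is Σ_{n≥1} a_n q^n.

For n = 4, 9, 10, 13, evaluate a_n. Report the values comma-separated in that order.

7, 13, 18, 14

q^4  k|4↦f(k): 4:4 2:2 1:1  a_4=7
n=9: 9·1 3·3 1·9  f→[9+3+1]=13
q^10  k|10↦f(k): 10:10 5:5 2:2 1:1  a_10=18
[q^13] f(13)=13,f(1)=1 ⇒ 14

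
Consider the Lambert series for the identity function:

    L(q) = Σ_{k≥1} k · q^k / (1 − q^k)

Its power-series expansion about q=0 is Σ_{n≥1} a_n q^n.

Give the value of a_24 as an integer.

a_24 = 60

q^24  k|24↦f(k): 1:1 2:2 3:3 4:4 6:6 8:8 12:12 24:24  a_24=60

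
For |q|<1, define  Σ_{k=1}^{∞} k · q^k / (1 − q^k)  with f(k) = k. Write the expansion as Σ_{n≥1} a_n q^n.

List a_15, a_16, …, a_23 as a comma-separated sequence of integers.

d|15:{1,3,5,15}  Σf=1+3+5+15=24
n=16: 1·16 2·8 4·4 8·2 16·1  f→[1+2+4+8+16]=31
d|17:{1,17}  Σf=1+17=18
[q^18] f(18)=18,f(9)=9,f(6)=6,f(3)=3,f(2)=2,f(1)=1 ⇒ 39
n=19: 1·19 19·1  f→[1+19]=20
n=20: 20·1 10·2 5·4 4·5 2·10 1·20  f→[20+10+5+4+2+1]=42
n=21: 1·21 3·7 7·3 21·1  f→[1+3+7+21]=32
[q^22] f(22)=22,f(11)=11,f(2)=2,f(1)=1 ⇒ 36
n=23: 1·23 23·1  f→[1+23]=24

24, 31, 18, 39, 20, 42, 32, 36, 24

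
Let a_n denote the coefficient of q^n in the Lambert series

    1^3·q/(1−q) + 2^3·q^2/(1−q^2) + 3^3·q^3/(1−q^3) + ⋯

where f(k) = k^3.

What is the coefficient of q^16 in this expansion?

n=16: 1·16 2·8 4·4 8·2 16·1  f→[1+8+64+512+4096]=4681

a_16 = 4681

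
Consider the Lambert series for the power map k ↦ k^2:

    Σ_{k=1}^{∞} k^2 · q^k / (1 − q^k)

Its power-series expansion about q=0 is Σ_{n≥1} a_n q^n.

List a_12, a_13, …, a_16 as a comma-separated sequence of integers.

n=12: 1·12 2·6 3·4 4·3 6·2 12·1  f→[1+4+9+16+36+144]=210
[q^13] f(13)=169,f(1)=1 ⇒ 170
n=14: 14·1 7·2 2·7 1·14  f→[196+49+4+1]=250
n=15: 1·15 3·5 5·3 15·1  f→[1+9+25+225]=260
[q^16] f(16)=256,f(8)=64,f(4)=16,f(2)=4,f(1)=1 ⇒ 341

210, 170, 250, 260, 341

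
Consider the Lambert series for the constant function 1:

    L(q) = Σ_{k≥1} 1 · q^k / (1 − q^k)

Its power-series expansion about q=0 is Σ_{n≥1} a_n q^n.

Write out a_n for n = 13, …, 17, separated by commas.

2, 4, 4, 5, 2

q^13  k|13↦f(k): 1:1 13:1  a_13=2
q^14  k|14↦f(k): 1:1 2:1 7:1 14:1  a_14=4
[q^15] f(15)=1,f(5)=1,f(3)=1,f(1)=1 ⇒ 4
d|16:{16,8,4,2,1}  Σf=1+1+1+1+1=5
d|17:{17,1}  Σf=1+1=2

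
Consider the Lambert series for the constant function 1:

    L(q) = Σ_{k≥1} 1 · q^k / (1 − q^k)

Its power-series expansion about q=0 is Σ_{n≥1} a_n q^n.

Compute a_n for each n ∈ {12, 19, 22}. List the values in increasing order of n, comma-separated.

6, 2, 4

n=12: 1·12 2·6 3·4 4·3 6·2 12·1  f→[1+1+1+1+1+1]=6
n=19: 1·19 19·1  f→[1+1]=2
n=22: 22·1 11·2 2·11 1·22  f→[1+1+1+1]=4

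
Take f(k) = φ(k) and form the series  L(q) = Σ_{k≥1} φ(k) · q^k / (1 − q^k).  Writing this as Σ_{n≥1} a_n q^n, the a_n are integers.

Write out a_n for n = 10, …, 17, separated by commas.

n=10: 10·1 5·2 2·5 1·10  φ→[4+4+1+1]=10
n=11: 1·11 11·1  φ→[1+10]=11
n=12: 12·1 6·2 4·3 3·4 2·6 1·12  φ→[4+2+2+2+1+1]=12
d|13:{13,1}  Σφ=12+1=13
d|14:{14,7,2,1}  Σφ=6+6+1+1=14
n=15: 1·15 3·5 5·3 15·1  φ→[1+2+4+8]=15
q^16  k|16↦φ(k): 1:1 2:1 4:2 8:4 16:8  a_16=16
n=17: 1·17 17·1  φ→[1+16]=17

10, 11, 12, 13, 14, 15, 16, 17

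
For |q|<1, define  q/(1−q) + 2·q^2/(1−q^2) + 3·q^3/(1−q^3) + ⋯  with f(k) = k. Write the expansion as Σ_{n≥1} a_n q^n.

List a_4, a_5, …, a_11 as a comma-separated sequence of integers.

7, 6, 12, 8, 15, 13, 18, 12

q^4  k|4↦f(k): 4:4 2:2 1:1  a_4=7
[q^5] f(5)=5,f(1)=1 ⇒ 6
[q^6] f(1)=1,f(2)=2,f(3)=3,f(6)=6 ⇒ 12
d|7:{7,1}  Σf=7+1=8
d|8:{8,4,2,1}  Σf=8+4+2+1=15
d|9:{1,3,9}  Σf=1+3+9=13
n=10: 10·1 5·2 2·5 1·10  f→[10+5+2+1]=18
q^11  k|11↦f(k): 1:1 11:11  a_11=12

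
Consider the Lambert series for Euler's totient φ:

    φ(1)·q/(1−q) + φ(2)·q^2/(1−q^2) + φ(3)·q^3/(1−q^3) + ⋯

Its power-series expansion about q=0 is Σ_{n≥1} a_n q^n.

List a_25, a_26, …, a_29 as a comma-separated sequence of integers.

q^25  k|25↦φ(k): 25:20 5:4 1:1  a_25=25
n=26: 1·26 2·13 13·2 26·1  φ→[1+1+12+12]=26
q^27  k|27↦φ(k): 1:1 3:2 9:6 27:18  a_27=27
n=28: 28·1 14·2 7·4 4·7 2·14 1·28  φ→[12+6+6+2+1+1]=28
n=29: 29·1 1·29  φ→[28+1]=29

25, 26, 27, 28, 29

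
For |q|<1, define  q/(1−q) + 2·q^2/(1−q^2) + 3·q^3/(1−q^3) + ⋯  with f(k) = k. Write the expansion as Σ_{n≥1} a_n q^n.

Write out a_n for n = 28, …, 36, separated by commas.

56, 30, 72, 32, 63, 48, 54, 48, 91

d|28:{28,14,7,4,2,1}  Σf=28+14+7+4+2+1=56
d|29:{29,1}  Σf=29+1=30
n=30: 1·30 2·15 3·10 5·6 6·5 10·3 15·2 30·1  f→[1+2+3+5+6+10+15+30]=72
q^31  k|31↦f(k): 1:1 31:31  a_31=32
[q^32] f(1)=1,f(2)=2,f(4)=4,f(8)=8,f(16)=16,f(32)=32 ⇒ 63
[q^33] f(33)=33,f(11)=11,f(3)=3,f(1)=1 ⇒ 48
q^34  k|34↦f(k): 34:34 17:17 2:2 1:1  a_34=54
n=35: 1·35 5·7 7·5 35·1  f→[1+5+7+35]=48
q^36  k|36↦f(k): 1:1 2:2 3:3 4:4 6:6 9:9 12:12 18:18 36:36  a_36=91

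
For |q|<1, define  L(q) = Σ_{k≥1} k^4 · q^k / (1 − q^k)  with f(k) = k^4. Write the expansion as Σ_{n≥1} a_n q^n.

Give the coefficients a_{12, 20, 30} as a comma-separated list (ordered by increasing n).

22386, 170898, 872644

[q^12] f(12)=20736,f(6)=1296,f(4)=256,f(3)=81,f(2)=16,f(1)=1 ⇒ 22386
q^20  k|20↦f(k): 1:1 2:16 4:256 5:625 10:10000 20:160000  a_20=170898
q^30  k|30↦f(k): 30:810000 15:50625 10:10000 6:1296 5:625 3:81 2:16 1:1  a_30=872644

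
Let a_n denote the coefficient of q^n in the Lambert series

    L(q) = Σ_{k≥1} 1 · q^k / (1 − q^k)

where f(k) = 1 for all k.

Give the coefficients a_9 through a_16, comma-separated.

3, 4, 2, 6, 2, 4, 4, 5

q^9  k|9↦f(k): 1:1 3:1 9:1  a_9=3
q^10  k|10↦f(k): 10:1 5:1 2:1 1:1  a_10=4
[q^11] f(11)=1,f(1)=1 ⇒ 2
q^12  k|12↦f(k): 12:1 6:1 4:1 3:1 2:1 1:1  a_12=6
d|13:{13,1}  Σf=1+1=2
n=14: 1·14 2·7 7·2 14·1  f→[1+1+1+1]=4
q^15  k|15↦f(k): 15:1 5:1 3:1 1:1  a_15=4
n=16: 16·1 8·2 4·4 2·8 1·16  f→[1+1+1+1+1]=5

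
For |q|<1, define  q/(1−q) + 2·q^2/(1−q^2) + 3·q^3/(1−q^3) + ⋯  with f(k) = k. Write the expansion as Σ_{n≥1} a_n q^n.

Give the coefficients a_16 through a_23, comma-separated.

[q^16] f(16)=16,f(8)=8,f(4)=4,f(2)=2,f(1)=1 ⇒ 31
q^17  k|17↦f(k): 17:17 1:1  a_17=18
q^18  k|18↦f(k): 18:18 9:9 6:6 3:3 2:2 1:1  a_18=39
n=19: 1·19 19·1  f→[1+19]=20
[q^20] f(1)=1,f(2)=2,f(4)=4,f(5)=5,f(10)=10,f(20)=20 ⇒ 42
d|21:{1,3,7,21}  Σf=1+3+7+21=32
[q^22] f(1)=1,f(2)=2,f(11)=11,f(22)=22 ⇒ 36
d|23:{23,1}  Σf=23+1=24

31, 18, 39, 20, 42, 32, 36, 24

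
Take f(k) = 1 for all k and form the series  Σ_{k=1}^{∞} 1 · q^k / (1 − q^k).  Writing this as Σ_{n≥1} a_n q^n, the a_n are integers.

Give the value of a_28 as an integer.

q^28  k|28↦f(k): 28:1 14:1 7:1 4:1 2:1 1:1  a_28=6

a_28 = 6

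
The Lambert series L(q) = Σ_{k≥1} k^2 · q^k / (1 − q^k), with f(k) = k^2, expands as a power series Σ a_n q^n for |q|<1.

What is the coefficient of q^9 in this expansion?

a_9 = 91

[q^9] f(1)=1,f(3)=9,f(9)=81 ⇒ 91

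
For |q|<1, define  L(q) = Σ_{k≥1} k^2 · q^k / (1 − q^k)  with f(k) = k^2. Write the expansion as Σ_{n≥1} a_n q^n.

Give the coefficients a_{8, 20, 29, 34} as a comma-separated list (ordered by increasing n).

q^8  k|8↦f(k): 1:1 2:4 4:16 8:64  a_8=85
q^20  k|20↦f(k): 20:400 10:100 5:25 4:16 2:4 1:1  a_20=546
n=29: 29·1 1·29  f→[841+1]=842
n=34: 34·1 17·2 2·17 1·34  f→[1156+289+4+1]=1450

85, 546, 842, 1450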